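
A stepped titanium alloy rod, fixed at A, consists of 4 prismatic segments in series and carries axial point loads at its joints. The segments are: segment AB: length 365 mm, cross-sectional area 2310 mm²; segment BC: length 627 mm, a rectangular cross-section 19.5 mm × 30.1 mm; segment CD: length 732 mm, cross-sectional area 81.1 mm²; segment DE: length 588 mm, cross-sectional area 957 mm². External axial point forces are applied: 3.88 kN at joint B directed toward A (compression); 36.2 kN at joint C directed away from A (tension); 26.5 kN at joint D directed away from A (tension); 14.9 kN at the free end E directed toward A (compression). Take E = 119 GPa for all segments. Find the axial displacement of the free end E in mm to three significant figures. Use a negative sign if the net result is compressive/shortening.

1.29 mm

Internal axial forces (sectioning from the free end, tension +): N_DE = -14.9 kN, N_CD = 11.6 kN, N_BC = 47.8 kN, N_AB = 43.92 kN.
A_BC = 587 mm².
δ_AB = 43920·365/(2310·119000) = 0.05832 mm
δ_BC = 47800·627/(587·119000) = 0.4291 mm
δ_CD = 11600·732/(81.1·119000) = 0.8798 mm
δ_DE = -14900·588/(957·119000) = -0.07693 mm
δ = Σδ_i = 1.29 mm.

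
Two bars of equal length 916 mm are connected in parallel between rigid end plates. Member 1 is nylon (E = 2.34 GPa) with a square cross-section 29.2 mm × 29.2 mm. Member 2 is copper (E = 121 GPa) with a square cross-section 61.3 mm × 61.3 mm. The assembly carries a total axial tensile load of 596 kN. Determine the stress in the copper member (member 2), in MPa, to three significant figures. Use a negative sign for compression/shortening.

A_1 = 852.6 mm².
A_2 = 3758 mm².
Equal strain + equilibrium ⇒ each member carries load in proportion to AE: A₁E₁ = 1995000 N, A₂E₂ = 454700000 N, ΣAE = 456700000 N.
σ₂ = P·E₂/ΣAE = 596000·121000/456700000 = 157.9 MPa.

158 MPa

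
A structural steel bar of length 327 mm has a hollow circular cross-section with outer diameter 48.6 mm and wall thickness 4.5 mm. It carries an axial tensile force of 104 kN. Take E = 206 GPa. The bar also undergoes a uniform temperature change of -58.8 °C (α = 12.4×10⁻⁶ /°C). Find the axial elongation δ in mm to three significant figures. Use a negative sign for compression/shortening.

0.0264 mm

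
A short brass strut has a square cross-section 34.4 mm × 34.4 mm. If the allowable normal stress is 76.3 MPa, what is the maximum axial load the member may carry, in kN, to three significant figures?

A = 1183 mm².
P_max = σ_allow · A = 76.3 · 1183 = 90290 N = 90.29 kN.

90.3 kN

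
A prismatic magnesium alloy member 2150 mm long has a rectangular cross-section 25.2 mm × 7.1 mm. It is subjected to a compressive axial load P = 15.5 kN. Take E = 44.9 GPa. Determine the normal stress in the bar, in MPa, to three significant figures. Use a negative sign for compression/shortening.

A = 178.9 mm².
σ = N/A = -15500/178.9 = -86.63 MPa.

-86.6 MPa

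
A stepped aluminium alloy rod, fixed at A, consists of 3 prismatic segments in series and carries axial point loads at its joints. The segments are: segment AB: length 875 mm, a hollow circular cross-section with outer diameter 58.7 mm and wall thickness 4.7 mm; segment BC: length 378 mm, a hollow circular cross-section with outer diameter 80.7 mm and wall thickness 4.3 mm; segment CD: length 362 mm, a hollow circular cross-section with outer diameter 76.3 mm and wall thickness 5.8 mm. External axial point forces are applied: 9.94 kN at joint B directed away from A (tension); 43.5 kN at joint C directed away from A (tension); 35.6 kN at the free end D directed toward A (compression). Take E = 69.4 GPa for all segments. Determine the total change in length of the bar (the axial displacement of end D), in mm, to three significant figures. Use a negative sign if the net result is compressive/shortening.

Internal axial forces (sectioning from the free end, tension +): N_CD = -35.6 kN, N_BC = 7.9 kN, N_AB = 17.84 kN.
A_AB = 797.3 mm².
A_BC = 1032 mm².
A_CD = 1285 mm².
δ_AB = 17840·875/(797.3·69400) = 0.2821 mm
δ_BC = 7900·378/(1032·69400) = 0.04169 mm
δ_CD = -35600·362/(1285·69400) = -0.1446 mm
δ = Σδ_i = 0.1792 mm.

0.179 mm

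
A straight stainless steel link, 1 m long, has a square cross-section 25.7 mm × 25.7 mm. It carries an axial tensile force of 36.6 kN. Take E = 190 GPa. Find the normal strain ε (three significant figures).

2.92e-04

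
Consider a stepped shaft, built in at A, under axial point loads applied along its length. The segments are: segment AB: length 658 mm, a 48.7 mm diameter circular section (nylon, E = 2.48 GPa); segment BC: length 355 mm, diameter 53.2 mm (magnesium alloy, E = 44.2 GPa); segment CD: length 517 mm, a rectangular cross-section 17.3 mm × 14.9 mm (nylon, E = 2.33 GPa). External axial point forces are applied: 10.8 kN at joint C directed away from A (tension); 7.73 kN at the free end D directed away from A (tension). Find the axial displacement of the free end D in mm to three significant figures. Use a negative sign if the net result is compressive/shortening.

Internal axial forces (sectioning from the free end, tension +): N_CD = 7.73 kN, N_BC = 18.53 kN, N_AB = 18.53 kN.
A_AB = 1863 mm².
A_BC = 2223 mm².
A_CD = 257.8 mm².
δ_AB = 18530·658/(1863·2480) = 2.639 mm
δ_BC = 18530·355/(2223·44200) = 0.06695 mm
δ_CD = 7730·517/(257.8·2330) = 6.654 mm
δ = Σδ_i = 9.36 mm.

9.36 mm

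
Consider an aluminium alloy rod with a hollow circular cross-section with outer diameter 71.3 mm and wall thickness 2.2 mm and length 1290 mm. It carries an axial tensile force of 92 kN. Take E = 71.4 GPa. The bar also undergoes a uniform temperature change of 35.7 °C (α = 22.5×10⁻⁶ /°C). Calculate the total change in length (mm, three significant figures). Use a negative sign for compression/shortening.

4.52 mm

A = 477.6 mm².
δ_mech = NL/(AE) = 92000·1290/(477.6·71400) = 3.48 mm.
δ_thermal = αLΔT = 22.5e-6·1290·35.7 = 1.036 mm.
δ = δ_mech + δ_thermal = 4.517 mm.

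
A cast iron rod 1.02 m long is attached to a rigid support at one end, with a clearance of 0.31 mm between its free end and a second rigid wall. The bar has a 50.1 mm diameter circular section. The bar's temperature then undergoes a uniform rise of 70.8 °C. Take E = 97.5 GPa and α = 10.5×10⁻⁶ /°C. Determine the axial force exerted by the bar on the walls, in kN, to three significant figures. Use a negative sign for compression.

Free thermal expansion αLΔT = 10.5e-6 · 1020 · 70.8 = 0.7583 mm.
The walls engage after the gap closes; constrained expansion = 0.7583 − 0.31 = 0.4483 mm.
The walls impose strain ε = −(0.4483)/1020 = -4.3948e-04; σ = Eε = 97500 · -4.3948e-04 = -42.85 MPa.
Wall reaction R = σ·A = -42.85·1971 = -84470 N = -84.47 kN.

-84.5 kN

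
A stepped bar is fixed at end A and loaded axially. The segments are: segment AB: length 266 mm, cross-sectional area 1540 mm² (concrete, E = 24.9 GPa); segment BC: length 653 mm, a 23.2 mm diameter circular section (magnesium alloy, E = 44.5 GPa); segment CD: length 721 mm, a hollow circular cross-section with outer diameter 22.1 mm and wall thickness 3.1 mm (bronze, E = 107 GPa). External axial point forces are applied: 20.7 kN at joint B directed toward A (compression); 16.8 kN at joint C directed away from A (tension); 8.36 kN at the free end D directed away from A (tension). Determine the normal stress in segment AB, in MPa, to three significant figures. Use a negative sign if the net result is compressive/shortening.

2.90 MPa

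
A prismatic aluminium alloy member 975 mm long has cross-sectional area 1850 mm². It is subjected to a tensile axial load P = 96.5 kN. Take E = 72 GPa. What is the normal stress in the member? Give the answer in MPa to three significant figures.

σ = N/A = 96500/1850 = 52.16 MPa.

52.2 MPa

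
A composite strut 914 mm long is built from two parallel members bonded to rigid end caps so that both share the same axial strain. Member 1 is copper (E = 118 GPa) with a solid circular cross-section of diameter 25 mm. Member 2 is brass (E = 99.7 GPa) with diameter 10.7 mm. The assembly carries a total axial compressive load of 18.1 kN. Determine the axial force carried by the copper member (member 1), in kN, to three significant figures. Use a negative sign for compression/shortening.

-15.7 kN

A_1 = 490.9 mm².
A_2 = 89.92 mm².
Equal strain + equilibrium ⇒ each member carries load in proportion to AE: A₁E₁ = 57920000 N, A₂E₂ = 8965000 N, ΣAE = 66890000 N.
F₁ = P·A₁E₁/ΣAE = -18100·57920000/66890000 = -15670 N.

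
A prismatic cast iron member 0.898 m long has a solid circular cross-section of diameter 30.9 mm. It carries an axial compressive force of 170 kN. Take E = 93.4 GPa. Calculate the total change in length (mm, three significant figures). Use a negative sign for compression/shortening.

-2.18 mm

A = 749.9 mm².
δ_mech = NL/(AE) = -170000·898/(749.9·93400) = -2.18 mm.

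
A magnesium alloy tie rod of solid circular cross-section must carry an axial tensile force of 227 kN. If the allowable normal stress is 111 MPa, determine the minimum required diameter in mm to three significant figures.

Required area A ≥ P/σ_allow = 227000/111 = 2045 mm².
For a solid circular section, d ≥ √(4A/π) = 51.03 mm.

51.0 mm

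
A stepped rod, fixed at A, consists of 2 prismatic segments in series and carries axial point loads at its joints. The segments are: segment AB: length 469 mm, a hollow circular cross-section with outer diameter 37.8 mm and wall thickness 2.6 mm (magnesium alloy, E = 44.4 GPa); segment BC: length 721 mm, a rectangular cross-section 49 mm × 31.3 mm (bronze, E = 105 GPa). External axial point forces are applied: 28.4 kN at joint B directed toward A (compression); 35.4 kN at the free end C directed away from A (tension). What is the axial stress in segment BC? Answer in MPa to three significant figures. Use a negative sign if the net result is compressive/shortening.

23.1 MPa

Internal axial forces (sectioning from the free end, tension +): N_BC = 35.4 kN, N_AB = 7 kN.
A_BC = 1534 mm².
σ_BC = N_BC/A_BC = 35400/1534 = 23.08 MPa.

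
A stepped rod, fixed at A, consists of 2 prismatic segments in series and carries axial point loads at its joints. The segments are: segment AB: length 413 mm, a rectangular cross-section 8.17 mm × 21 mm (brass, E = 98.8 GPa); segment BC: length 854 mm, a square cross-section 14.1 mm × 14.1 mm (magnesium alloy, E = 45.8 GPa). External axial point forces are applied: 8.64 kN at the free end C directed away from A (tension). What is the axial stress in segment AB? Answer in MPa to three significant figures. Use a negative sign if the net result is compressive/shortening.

50.4 MPa

Internal axial forces (sectioning from the free end, tension +): N_BC = 8.64 kN, N_AB = 8.64 kN.
A_AB = 171.6 mm².
σ_AB = N_AB/A_AB = 8640/171.6 = 50.36 MPa.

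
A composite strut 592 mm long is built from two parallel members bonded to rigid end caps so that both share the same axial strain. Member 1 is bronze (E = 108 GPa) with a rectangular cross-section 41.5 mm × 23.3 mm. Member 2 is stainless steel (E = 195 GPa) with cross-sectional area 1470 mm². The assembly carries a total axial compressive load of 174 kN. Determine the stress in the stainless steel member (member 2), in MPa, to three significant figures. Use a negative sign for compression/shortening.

A_1 = 967 mm².
Equal strain + equilibrium ⇒ each member carries load in proportion to AE: A₁E₁ = 104400000 N, A₂E₂ = 286600000 N, ΣAE = 391100000 N.
σ₂ = P·E₂/ΣAE = -174000·195000/391100000 = -86.76 MPa.

-86.8 MPa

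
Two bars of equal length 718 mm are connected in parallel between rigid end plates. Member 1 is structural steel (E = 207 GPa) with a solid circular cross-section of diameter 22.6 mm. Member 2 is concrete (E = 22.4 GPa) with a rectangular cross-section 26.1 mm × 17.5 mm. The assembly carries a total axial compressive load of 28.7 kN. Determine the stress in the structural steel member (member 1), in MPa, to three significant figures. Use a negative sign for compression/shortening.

-63.7 MPa

A_1 = 401.1 mm².
A_2 = 456.8 mm².
Equal strain + equilibrium ⇒ each member carries load in proportion to AE: A₁E₁ = 83040000 N, A₂E₂ = 10230000 N, ΣAE = 93270000 N.
σ₁ = P·E₁/ΣAE = -28700·207000/93270000 = -63.7 MPa.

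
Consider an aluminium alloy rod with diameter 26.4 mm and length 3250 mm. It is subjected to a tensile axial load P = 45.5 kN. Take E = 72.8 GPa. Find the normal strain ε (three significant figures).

0.00114

A = 547.4 mm².
σ = N/A = 83.12 MPa; ε = σ/E = 83.12/72800 = 1.142e-03.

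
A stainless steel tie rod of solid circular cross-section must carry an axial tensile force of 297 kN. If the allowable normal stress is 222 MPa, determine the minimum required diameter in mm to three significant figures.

Required area A ≥ P/σ_allow = 297000/222 = 1338 mm².
For a solid circular section, d ≥ √(4A/π) = 41.27 mm.

41.3 mm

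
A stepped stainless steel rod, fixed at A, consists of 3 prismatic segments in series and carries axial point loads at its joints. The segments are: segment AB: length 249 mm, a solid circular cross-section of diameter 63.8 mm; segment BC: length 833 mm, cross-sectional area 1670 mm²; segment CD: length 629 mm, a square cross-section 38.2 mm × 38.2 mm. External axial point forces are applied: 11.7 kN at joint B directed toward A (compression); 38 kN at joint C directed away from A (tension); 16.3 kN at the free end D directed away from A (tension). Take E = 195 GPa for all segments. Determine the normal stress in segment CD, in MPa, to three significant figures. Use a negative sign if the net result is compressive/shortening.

Internal axial forces (sectioning from the free end, tension +): N_CD = 16.3 kN, N_BC = 54.3 kN, N_AB = 42.6 kN.
A_CD = 1459 mm².
σ_CD = N_CD/A_CD = 16300/1459 = 11.17 MPa.

11.2 MPa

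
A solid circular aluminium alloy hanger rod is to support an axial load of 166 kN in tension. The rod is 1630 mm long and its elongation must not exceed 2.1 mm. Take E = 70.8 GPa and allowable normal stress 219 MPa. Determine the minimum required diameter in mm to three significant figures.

48.1 mm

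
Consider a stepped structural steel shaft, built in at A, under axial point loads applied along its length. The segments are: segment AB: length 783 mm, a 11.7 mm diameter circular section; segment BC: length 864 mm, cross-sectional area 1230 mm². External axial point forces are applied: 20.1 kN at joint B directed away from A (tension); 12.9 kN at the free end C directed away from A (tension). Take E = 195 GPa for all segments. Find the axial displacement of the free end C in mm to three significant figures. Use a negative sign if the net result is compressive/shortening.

Internal axial forces (sectioning from the free end, tension +): N_BC = 12.9 kN, N_AB = 33 kN.
A_AB = 107.5 mm².
δ_AB = 33000·783/(107.5·195000) = 1.232 mm
δ_BC = 12900·864/(1230·195000) = 0.04647 mm
δ = Σδ_i = 1.279 mm.

1.28 mm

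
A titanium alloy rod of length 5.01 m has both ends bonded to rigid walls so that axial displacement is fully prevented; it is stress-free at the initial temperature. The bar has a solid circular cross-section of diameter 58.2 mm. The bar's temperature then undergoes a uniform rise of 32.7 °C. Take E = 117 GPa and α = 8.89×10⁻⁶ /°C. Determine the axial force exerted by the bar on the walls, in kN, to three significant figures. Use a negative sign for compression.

-90.5 kN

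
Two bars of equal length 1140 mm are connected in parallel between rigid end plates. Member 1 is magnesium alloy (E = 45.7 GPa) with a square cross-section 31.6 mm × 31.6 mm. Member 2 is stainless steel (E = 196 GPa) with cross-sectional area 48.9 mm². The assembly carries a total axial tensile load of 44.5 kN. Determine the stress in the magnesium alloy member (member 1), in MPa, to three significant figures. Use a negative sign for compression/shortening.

36.8 MPa

A_1 = 998.6 mm².
Equal strain + equilibrium ⇒ each member carries load in proportion to AE: A₁E₁ = 45630000 N, A₂E₂ = 9584000 N, ΣAE = 55220000 N.
σ₁ = P·E₁/ΣAE = 44500·45700/55220000 = 36.83 MPa.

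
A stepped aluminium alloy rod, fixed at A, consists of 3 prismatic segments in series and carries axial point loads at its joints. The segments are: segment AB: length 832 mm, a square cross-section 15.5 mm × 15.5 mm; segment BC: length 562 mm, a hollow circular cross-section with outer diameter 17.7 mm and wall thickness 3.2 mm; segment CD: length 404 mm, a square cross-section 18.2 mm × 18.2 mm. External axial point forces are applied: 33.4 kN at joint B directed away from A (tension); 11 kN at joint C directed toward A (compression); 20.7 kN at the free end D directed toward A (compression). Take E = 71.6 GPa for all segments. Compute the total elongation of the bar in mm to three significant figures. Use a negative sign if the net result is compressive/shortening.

-1.98 mm

Internal axial forces (sectioning from the free end, tension +): N_CD = -20.7 kN, N_BC = -31.7 kN, N_AB = 1.7 kN.
A_AB = 240.2 mm².
A_BC = 145.8 mm².
A_CD = 331.2 mm².
δ_AB = 1700·832/(240.2·71600) = 0.08222 mm
δ_BC = -31700·562/(145.8·71600) = -1.707 mm
δ_CD = -20700·404/(331.2·71600) = -0.3526 mm
δ = Σδ_i = -1.977 mm.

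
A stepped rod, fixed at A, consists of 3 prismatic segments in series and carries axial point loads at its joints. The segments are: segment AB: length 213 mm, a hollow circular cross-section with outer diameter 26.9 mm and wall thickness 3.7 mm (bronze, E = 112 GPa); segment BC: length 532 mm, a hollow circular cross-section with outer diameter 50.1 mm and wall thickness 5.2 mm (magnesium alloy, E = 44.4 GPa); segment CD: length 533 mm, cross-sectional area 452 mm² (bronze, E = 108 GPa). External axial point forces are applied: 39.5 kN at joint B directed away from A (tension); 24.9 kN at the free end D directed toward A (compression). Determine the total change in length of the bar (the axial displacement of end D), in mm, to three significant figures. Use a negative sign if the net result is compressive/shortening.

Internal axial forces (sectioning from the free end, tension +): N_CD = -24.9 kN, N_BC = -24.9 kN, N_AB = 14.6 kN.
A_AB = 269.7 mm².
A_BC = 733.5 mm².
δ_AB = 14600·213/(269.7·112000) = 0.103 mm
δ_BC = -24900·532/(733.5·44400) = -0.4068 mm
δ_CD = -24900·533/(452·108000) = -0.2719 mm
δ = Σδ_i = -0.5757 mm.

-0.576 mm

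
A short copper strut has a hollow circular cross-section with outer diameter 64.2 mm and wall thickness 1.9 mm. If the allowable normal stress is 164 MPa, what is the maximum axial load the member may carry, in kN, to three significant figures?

A = 371.9 mm².
P_max = σ_allow · A = 164 · 371.9 = 60990 N = 60.99 kN.

61.0 kN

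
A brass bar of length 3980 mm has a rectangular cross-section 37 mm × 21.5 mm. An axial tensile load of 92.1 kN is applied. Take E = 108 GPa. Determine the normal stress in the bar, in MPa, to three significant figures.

A = 795.5 mm².
σ = N/A = 92100/795.5 = 115.8 MPa.

116 MPa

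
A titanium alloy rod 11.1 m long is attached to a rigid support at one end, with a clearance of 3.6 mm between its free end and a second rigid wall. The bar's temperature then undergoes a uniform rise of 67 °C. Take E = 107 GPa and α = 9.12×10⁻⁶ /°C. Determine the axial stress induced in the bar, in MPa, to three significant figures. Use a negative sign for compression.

-30.7 MPa

Free thermal expansion αLΔT = 9.12e-6 · 11100 · 67 = 6.783 mm.
The walls engage after the gap closes; constrained expansion = 6.783 − 3.6 = 3.183 mm.
The walls impose strain ε = −(3.183)/11100 = -2.8672e-04; σ = Eε = 107000 · -2.8672e-04 = -30.68 MPa.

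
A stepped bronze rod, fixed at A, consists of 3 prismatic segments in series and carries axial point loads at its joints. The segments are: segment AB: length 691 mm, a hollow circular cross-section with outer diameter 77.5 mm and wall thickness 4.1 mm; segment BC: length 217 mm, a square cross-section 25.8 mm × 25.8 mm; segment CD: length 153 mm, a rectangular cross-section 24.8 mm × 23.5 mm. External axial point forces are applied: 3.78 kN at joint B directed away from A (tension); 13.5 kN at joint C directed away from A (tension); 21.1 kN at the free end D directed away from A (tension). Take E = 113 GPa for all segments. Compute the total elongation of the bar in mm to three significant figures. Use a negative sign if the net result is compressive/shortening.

0.397 mm

Internal axial forces (sectioning from the free end, tension +): N_CD = 21.1 kN, N_BC = 34.6 kN, N_AB = 38.38 kN.
A_AB = 945.4 mm².
A_BC = 665.6 mm².
A_CD = 582.8 mm².
δ_AB = 38380·691/(945.4·113000) = 0.2482 mm
δ_BC = 34600·217/(665.6·113000) = 0.09982 mm
δ_CD = 21100·153/(582.8·113000) = 0.04902 mm
δ = Σδ_i = 0.3971 mm.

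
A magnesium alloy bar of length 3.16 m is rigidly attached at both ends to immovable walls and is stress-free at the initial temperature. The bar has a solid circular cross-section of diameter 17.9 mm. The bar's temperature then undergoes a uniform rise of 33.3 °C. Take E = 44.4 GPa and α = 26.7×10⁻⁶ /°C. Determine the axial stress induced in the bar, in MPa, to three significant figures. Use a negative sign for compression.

-39.5 MPa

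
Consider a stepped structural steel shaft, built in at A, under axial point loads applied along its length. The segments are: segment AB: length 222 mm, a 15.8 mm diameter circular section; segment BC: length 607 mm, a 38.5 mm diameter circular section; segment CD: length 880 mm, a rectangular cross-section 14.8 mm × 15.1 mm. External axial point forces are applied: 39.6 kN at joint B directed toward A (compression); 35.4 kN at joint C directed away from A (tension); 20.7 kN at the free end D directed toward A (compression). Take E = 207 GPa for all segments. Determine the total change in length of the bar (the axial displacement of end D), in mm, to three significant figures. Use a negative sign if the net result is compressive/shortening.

Internal axial forces (sectioning from the free end, tension +): N_CD = -20.7 kN, N_BC = 14.7 kN, N_AB = -24.9 kN.
A_AB = 196.1 mm².
A_BC = 1164 mm².
A_CD = 223.5 mm².
δ_AB = -24900·222/(196.1·207000) = -0.1362 mm
δ_BC = 14700·607/(1164·207000) = 0.03703 mm
δ_CD = -20700·880/(223.5·207000) = -0.3938 mm
δ = Σδ_i = -0.4929 mm.

-0.493 mm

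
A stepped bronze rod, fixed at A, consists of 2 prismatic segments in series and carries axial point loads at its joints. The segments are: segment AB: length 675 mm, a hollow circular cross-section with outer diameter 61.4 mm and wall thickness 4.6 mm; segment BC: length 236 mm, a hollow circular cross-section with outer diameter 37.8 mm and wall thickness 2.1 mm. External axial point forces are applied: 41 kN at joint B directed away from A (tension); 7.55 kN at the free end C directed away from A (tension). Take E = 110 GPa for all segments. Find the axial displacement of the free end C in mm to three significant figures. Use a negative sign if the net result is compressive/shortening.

0.432 mm

Internal axial forces (sectioning from the free end, tension +): N_BC = 7.55 kN, N_AB = 48.55 kN.
A_AB = 820.8 mm².
A_BC = 235.5 mm².
δ_AB = 48550·675/(820.8·110000) = 0.3629 mm
δ_BC = 7550·236/(235.5·110000) = 0.06877 mm
δ = Σδ_i = 0.4317 mm.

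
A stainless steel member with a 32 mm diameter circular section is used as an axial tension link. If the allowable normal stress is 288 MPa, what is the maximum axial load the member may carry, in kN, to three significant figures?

232 kN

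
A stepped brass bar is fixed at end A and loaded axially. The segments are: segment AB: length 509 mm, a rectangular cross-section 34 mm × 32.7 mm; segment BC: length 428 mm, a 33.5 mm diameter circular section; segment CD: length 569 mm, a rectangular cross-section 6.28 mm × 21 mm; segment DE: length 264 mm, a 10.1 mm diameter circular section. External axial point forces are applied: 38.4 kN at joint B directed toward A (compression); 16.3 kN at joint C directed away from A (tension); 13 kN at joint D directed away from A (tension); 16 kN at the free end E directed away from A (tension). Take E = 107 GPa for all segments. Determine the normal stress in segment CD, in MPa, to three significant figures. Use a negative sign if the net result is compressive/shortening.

Internal axial forces (sectioning from the free end, tension +): N_DE = 16 kN, N_CD = 29 kN, N_BC = 45.3 kN, N_AB = 6.9 kN.
A_CD = 131.9 mm².
σ_CD = N_CD/A_CD = 29000/131.9 = 219.9 MPa.

220 MPa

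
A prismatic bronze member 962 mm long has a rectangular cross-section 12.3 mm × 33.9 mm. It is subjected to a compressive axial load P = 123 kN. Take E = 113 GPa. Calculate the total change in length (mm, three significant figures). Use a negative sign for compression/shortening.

A = 417 mm².
δ_mech = NL/(AE) = -123000·962/(417·113000) = -2.511 mm.

-2.51 mm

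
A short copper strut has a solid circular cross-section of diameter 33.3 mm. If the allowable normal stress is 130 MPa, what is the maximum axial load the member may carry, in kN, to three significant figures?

A = 870.9 mm².
P_max = σ_allow · A = 130 · 870.9 = 113200 N = 113.2 kN.

113 kN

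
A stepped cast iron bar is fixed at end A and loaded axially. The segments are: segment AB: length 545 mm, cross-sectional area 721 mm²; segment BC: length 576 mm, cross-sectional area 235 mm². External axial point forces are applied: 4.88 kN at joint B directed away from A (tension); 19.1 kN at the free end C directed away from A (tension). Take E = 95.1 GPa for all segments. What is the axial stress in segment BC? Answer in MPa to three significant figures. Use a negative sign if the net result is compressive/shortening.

Internal axial forces (sectioning from the free end, tension +): N_BC = 19.1 kN, N_AB = 23.98 kN.
σ_BC = N_BC/A_BC = 19100/235 = 81.28 MPa.

81.3 MPa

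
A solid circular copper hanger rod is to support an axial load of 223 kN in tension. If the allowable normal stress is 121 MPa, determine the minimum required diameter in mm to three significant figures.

48.4 mm

Required area A ≥ P/σ_allow = 223000/121 = 1843 mm².
For a solid circular section, d ≥ √(4A/π) = 48.44 mm.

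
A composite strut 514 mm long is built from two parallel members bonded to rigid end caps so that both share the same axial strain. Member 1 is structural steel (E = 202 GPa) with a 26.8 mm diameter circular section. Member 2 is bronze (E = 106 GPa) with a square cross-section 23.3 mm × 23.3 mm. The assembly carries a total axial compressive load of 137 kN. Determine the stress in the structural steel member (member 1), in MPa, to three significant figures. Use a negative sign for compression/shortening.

A_1 = 564.1 mm².
A_2 = 542.9 mm².
Equal strain + equilibrium ⇒ each member carries load in proportion to AE: A₁E₁ = 113900000 N, A₂E₂ = 57550000 N, ΣAE = 171500000 N.
σ₁ = P·E₁/ΣAE = -137000·202000/171500000 = -161.4 MPa.

-161 MPa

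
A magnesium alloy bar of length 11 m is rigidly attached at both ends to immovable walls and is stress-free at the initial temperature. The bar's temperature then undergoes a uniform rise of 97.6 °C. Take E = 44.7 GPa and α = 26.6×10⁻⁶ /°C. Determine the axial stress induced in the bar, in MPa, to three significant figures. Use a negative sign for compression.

-116 MPa

Free thermal expansion αLΔT = 26.6e-6 · 11000 · 97.6 = 28.56 mm.
The walls impose strain ε = −(28.56)/11000 = -2.5962e-03; σ = Eε = 44700 · -2.5962e-03 = -116 MPa.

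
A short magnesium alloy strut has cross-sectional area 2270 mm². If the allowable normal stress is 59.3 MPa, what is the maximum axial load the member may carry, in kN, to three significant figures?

135 kN

P_max = σ_allow · A = 59.3 · 2270 = 134600 N = 134.6 kN.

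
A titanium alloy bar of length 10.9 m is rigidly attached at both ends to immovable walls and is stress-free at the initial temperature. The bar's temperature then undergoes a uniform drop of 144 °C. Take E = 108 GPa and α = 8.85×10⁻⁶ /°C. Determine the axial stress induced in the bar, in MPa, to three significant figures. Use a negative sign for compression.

138 MPa

Free thermal expansion αLΔT = 8.85e-6 · 10900 · -144 = -13.89 mm.
The walls impose strain ε = −(-13.89)/10900 = 1.2744e-03; σ = Eε = 108000 · 1.2744e-03 = 137.6 MPa.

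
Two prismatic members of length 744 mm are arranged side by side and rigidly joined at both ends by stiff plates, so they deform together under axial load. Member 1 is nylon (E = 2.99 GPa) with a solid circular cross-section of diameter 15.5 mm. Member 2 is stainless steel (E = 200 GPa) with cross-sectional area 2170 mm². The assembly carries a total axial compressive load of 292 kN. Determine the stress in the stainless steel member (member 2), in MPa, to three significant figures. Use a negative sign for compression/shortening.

A_1 = 188.7 mm².
Equal strain + equilibrium ⇒ each member carries load in proportion to AE: A₁E₁ = 564200 N, A₂E₂ = 434000000 N, ΣAE = 434600000 N.
σ₂ = P·E₂/ΣAE = -292000·200000/434600000 = -134.4 MPa.

-134 MPa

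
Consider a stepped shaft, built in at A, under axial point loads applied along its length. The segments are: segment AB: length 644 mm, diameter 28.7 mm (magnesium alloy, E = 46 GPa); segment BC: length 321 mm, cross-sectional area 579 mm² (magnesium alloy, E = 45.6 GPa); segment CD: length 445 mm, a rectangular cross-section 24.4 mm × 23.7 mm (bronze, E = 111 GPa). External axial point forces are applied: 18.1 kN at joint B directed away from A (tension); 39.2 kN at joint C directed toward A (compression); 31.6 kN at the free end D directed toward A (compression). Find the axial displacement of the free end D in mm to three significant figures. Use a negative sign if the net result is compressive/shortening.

-2.22 mm

Internal axial forces (sectioning from the free end, tension +): N_CD = -31.6 kN, N_BC = -70.8 kN, N_AB = -52.7 kN.
A_AB = 646.9 mm².
A_CD = 578.3 mm².
δ_AB = -52700·644/(646.9·46000) = -1.14 mm
δ_BC = -70800·321/(579·45600) = -0.8608 mm
δ_CD = -31600·445/(578.3·111000) = -0.2191 mm
δ = Σδ_i = -2.22 mm.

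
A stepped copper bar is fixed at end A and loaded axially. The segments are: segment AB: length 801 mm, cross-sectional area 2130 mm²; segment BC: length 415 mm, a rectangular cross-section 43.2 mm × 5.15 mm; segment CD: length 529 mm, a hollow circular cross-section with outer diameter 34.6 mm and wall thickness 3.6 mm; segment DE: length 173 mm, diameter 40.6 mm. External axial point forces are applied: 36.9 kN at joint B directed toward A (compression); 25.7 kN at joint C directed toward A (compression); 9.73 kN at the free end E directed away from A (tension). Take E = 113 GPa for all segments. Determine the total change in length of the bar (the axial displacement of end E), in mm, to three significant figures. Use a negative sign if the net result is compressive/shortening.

Internal axial forces (sectioning from the free end, tension +): N_DE = 9.73 kN, N_CD = 9.73 kN, N_BC = -15.97 kN, N_AB = -52.87 kN.
A_BC = 222.5 mm².
A_CD = 350.6 mm².
A_DE = 1295 mm².
δ_AB = -52870·801/(2130·113000) = -0.1759 mm
δ_BC = -15970·415/(222.5·113000) = -0.2636 mm
δ_CD = 9730·529/(350.6·113000) = 0.1299 mm
δ_DE = 9730·173/(1295·113000) = 0.01151 mm
δ = Σδ_i = -0.2981 mm.

-0.298 mm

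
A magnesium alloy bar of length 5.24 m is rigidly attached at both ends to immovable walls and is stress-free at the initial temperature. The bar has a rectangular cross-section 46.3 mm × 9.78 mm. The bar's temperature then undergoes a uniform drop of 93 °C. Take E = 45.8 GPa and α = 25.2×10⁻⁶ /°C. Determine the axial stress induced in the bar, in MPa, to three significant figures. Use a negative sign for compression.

107 MPa

Free thermal expansion αLΔT = 25.2e-6 · 5240 · -93 = -12.28 mm.
The walls impose strain ε = −(-12.28)/5240 = 2.3436e-03; σ = Eε = 45800 · 2.3436e-03 = 107.3 MPa.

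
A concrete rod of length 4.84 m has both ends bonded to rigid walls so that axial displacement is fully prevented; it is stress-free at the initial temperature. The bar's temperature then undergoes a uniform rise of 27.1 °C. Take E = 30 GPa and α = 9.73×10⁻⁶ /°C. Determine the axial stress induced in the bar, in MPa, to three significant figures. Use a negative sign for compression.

Free thermal expansion αLΔT = 9.73e-6 · 4840 · 27.1 = 1.276 mm.
The walls impose strain ε = −(1.276)/4840 = -2.6368e-04; σ = Eε = 30000 · -2.6368e-04 = -7.91 MPa.

-7.91 MPa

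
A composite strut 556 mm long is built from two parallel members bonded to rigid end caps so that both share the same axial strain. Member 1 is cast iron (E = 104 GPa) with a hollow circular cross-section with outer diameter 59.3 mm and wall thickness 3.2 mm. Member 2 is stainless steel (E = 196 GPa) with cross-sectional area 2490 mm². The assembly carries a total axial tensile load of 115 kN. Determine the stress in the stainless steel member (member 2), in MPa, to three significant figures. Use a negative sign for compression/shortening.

41.2 MPa

A_1 = 564 mm².
Equal strain + equilibrium ⇒ each member carries load in proportion to AE: A₁E₁ = 58650000 N, A₂E₂ = 488000000 N, ΣAE = 546700000 N.
σ₂ = P·E₂/ΣAE = 115000·196000/546700000 = 41.23 MPa.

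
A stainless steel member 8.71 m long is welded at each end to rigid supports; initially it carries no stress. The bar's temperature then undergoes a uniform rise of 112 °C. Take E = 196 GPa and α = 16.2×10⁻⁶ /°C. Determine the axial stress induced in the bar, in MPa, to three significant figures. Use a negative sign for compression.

Free thermal expansion αLΔT = 16.2e-6 · 8710 · 112 = 15.8 mm.
The walls impose strain ε = −(15.8)/8710 = -1.8144e-03; σ = Eε = 196000 · -1.8144e-03 = -355.6 MPa.

-356 MPa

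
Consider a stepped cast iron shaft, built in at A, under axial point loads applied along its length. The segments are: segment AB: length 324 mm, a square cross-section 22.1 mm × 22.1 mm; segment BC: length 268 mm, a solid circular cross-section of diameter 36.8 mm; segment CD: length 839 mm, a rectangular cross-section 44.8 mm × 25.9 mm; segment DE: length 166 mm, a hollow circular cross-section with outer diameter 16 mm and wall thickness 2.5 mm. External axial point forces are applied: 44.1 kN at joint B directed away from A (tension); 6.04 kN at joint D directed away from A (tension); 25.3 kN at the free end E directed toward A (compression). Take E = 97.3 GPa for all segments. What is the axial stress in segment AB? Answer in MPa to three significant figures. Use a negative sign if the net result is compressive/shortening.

50.9 MPa

Internal axial forces (sectioning from the free end, tension +): N_DE = -25.3 kN, N_CD = -19.26 kN, N_BC = -19.26 kN, N_AB = 24.84 kN.
A_AB = 488.4 mm².
σ_AB = N_AB/A_AB = 24840/488.4 = 50.86 MPa.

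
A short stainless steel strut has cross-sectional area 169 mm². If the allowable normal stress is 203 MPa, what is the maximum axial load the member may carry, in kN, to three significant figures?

P_max = σ_allow · A = 203 · 169 = 34310 N = 34.31 kN.

34.3 kN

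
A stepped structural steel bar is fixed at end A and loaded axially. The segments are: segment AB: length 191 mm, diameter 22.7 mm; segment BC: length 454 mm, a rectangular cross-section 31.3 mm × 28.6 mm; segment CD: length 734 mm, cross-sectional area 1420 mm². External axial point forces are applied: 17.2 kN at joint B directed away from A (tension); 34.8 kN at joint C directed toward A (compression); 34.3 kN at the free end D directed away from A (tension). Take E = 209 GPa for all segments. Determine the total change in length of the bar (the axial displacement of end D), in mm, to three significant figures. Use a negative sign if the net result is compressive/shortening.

Internal axial forces (sectioning from the free end, tension +): N_CD = 34.3 kN, N_BC = -0.5 kN, N_AB = 16.7 kN.
A_AB = 404.7 mm².
A_BC = 895.2 mm².
δ_AB = 16700·191/(404.7·209000) = 0.03771 mm
δ_BC = -500·454/(895.2·209000) = -0.001213 mm
δ_CD = 34300·734/(1420·209000) = 0.08483 mm
δ = Σδ_i = 0.1213 mm.

0.121 mm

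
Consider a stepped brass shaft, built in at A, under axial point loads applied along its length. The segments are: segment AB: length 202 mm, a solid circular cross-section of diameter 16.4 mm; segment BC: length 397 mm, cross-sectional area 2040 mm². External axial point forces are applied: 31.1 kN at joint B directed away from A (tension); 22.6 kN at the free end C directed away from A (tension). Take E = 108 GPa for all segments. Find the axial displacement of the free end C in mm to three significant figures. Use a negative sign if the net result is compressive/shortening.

Internal axial forces (sectioning from the free end, tension +): N_BC = 22.6 kN, N_AB = 53.7 kN.
A_AB = 211.2 mm².
δ_AB = 53700·202/(211.2·108000) = 0.4755 mm
δ_BC = 22600·397/(2040·108000) = 0.04072 mm
δ = Σδ_i = 0.5162 mm.

0.516 mm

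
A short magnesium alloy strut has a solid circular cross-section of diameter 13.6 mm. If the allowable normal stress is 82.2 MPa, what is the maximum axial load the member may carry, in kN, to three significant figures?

A = 145.3 mm².
P_max = σ_allow · A = 82.2 · 145.3 = 11940 N = 11.94 kN.

11.9 kN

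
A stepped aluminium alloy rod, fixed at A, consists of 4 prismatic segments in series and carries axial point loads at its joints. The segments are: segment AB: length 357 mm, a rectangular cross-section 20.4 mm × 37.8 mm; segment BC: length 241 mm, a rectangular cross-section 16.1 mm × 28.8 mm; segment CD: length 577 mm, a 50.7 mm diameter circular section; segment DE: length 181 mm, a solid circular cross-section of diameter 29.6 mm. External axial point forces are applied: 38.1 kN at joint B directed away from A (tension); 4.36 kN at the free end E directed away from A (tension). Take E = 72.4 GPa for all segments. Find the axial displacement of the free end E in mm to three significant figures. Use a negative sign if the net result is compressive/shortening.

Internal axial forces (sectioning from the free end, tension +): N_DE = 4.36 kN, N_CD = 4.36 kN, N_BC = 4.36 kN, N_AB = 42.46 kN.
A_AB = 771.1 mm².
A_BC = 463.7 mm².
A_CD = 2019 mm².
A_DE = 688.1 mm².
δ_AB = 42460·357/(771.1·72400) = 0.2715 mm
δ_BC = 4360·241/(463.7·72400) = 0.0313 mm
δ_CD = 4360·577/(2019·72400) = 0.01721 mm
δ_DE = 4360·181/(688.1·72400) = 0.01584 mm
δ = Σδ_i = 0.3359 mm.

0.336 mm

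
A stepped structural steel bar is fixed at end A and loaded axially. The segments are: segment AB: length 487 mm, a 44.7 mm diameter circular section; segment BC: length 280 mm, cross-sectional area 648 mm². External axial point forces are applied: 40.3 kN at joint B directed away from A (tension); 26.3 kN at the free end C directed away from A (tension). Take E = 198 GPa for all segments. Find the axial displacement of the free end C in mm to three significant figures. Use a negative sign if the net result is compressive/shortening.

0.162 mm

Internal axial forces (sectioning from the free end, tension +): N_BC = 26.3 kN, N_AB = 66.6 kN.
A_AB = 1569 mm².
δ_AB = 66600·487/(1569·198000) = 0.1044 mm
δ_BC = 26300·280/(648·198000) = 0.05739 mm
δ = Σδ_i = 0.1618 mm.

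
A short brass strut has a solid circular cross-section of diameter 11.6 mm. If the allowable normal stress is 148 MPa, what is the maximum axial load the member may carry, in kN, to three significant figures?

A = 105.7 mm².
P_max = σ_allow · A = 148 · 105.7 = 15640 N = 15.64 kN.

15.6 kN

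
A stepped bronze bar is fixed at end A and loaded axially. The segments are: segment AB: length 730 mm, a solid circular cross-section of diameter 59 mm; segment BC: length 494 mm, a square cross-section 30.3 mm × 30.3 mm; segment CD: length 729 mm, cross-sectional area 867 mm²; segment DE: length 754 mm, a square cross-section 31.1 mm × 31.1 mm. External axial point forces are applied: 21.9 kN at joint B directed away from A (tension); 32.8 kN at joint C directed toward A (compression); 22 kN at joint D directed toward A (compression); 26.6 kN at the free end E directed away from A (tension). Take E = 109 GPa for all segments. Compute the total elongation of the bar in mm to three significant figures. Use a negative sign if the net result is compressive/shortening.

0.0711 mm

Internal axial forces (sectioning from the free end, tension +): N_DE = 26.6 kN, N_CD = 4.6 kN, N_BC = -28.2 kN, N_AB = -6.3 kN.
A_AB = 2734 mm².
A_BC = 918.1 mm².
A_DE = 967.2 mm².
δ_AB = -6300·730/(2734·109000) = -0.01543 mm
δ_BC = -28200·494/(918.1·109000) = -0.1392 mm
δ_CD = 4600·729/(867·109000) = 0.03548 mm
δ_DE = 26600·754/(967.2·109000) = 0.1902 mm
δ = Σδ_i = 0.07109 mm.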